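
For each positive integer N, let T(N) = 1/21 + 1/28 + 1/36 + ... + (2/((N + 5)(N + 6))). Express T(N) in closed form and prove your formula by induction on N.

We claim T(N) = N/(3(N + 6)) for all N ≥ 1.
Base step (N = 1): T(1) = 1/21, and the closed form gives 1/21. They agree.
Suppose the result is true for N = r, so T(r) = r/(3(r + 6)).
Then T(r+1) = T(r) + (2/((r + 6)(r + 7))) = (r/(3(r + 6))) + (2/((r + 6)(r + 7))).
Simplifying, T(r+1) = (r + 1)/(3(r + 7)) = (r+1)/(3((r+1) + 6)),
which is the closed form with N = r+1.
By induction, the statement is established for all N ≥ 1.

T(N) = N/(3(N + 6))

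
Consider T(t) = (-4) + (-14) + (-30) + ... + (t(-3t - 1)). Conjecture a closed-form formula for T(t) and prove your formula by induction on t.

We claim T(t) = -t(t + 1)^2 for all t ≥ 1.
When t = 1: T(1) = -4, and the closed form gives -4. They agree.
For the inductive step, assume it holds for an arbitrary m ≥ 1, so T(m) = m(-m^2 - 2m - 1).
Then T(m+1) = T(m) + (-(m + 1)(3m + 4)) = (m(-m^2 - 2m - 1)) + (-(m + 1)(3m + 4)).
Simplifying, T(m+1) = -(m + 1)(m + 2)^2 = -(m+1)((m+1) + 1)^2,
which is the closed form with t = m+1.
By induction, the statement is established for all t ≥ 1.

T(t) = -t(t + 1)^2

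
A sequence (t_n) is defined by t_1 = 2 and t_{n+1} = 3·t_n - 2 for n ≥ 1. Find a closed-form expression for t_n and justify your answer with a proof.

Computing the first terms: t_1 = 2, t_2 = 4, t_3 = 10. This suggests t_n = 3^(n - 1) + 1.
When n = 1: the formula gives 2 = 2 = t_1.
Inductive step: suppose the statement holds for some m ≥ 1, so t_m = 3^(m - 1) + 1.
Then t_{m+1} = 3·t_m - 2 = 3·(3^(m - 1) + 1) - 2 = 3^m + 1 = 3^((m+1) - 1) + 1,
which is the claimed formula at n = m+1.
By the principle of mathematical induction, the result holds for all n ≥ 1.

t_n = 3^(n - 1) + 1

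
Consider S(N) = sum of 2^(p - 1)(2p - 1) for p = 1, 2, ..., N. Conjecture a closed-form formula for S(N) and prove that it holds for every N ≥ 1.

S(N) = 2^N(2N - 3) + 3

We claim S(N) = 2^N(2N - 3) + 3 for all N ≥ 1.
For the base case N = 1: S(1) = 1, and the closed form gives 1. They agree.
For the inductive step, assume it holds for an arbitrary p ≥ 1, so S(p) = 2^p(2p - 3) + 3.
Then S(p+1) = S(p) + (2^p(2p + 1)) = (2^p(2p - 3) + 3) + (2^p(2p + 1)).
Simplifying, S(p+1) = -2^(p + 1) + 2^(p + 2)p + 3 = 2^(p+1)(2(p+1) - 3) + 3,
which is the closed form with N = p+1.
This completes the induction.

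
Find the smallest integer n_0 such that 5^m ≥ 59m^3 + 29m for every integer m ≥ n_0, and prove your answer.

n_0 = 6

At m = 5: 3125 < 7520, so the inequality fails and n_0 ≥ 6. We prove 5^m ≥ 59m^3 + 29m for all m ≥ 6.
Base step (m = 6): 5^m = 15625 and 59m^3 + 29m = 12918, so 15625 ≥ 12918.
For the inductive step, assume it holds for an arbitrary i ≥ 6, so 5^i ≥ 59i^3 + 29i.
Then 5^(i + 1) = 5·(5^i) ≥ 5·(59i^3 + 29i).
Also, for i ≥ 6 we have 5·(59i^3 + 29i) ≥ 59(i+1)^3 + 29(i+1), since 5·(59i^3 + 29i) − (59(i+1)^3 + 29(i+1)) = 236i^3 - 177i^2 - 61i - 88, which is nonnegative for all i ≥ 6.
Combining, 5^(i + 1) ≥ 59(i+1)^3 + 29(i+1).
This completes the induction.
Hence the smallest such n_0 is 6.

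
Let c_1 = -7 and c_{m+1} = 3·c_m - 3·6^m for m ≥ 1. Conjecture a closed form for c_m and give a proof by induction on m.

c_m = -3^(m - 1) - 6^m

Computing the first terms: c_1 = -7, c_2 = -39, c_3 = -225. This suggests c_m = -3^(m - 1) - 6^m.
When m = 1: the formula gives -7 = -7 = c_1.
For the inductive step, assume it holds for an arbitrary k ≥ 1, so c_k = -3^(k - 1) - 6^k.
Then c_{k+1} = 3·c_k - 3·6^k = 3·(-3^(k - 1) - 6^k) - 3·6^k = -3^k - 6^(k + 1) = -3^((k+1) - 1) - 6^(k+1),
which is the claimed formula at m = k+1.
This completes the induction.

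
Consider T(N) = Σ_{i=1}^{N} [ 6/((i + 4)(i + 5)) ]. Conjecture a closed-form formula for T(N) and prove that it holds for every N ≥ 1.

We claim T(N) = 6N/(5(N + 5)) for all N ≥ 1.
When N = 1: T(1) = 1/5, and the closed form gives 1/5. They agree.
For the inductive step, assume it holds for an arbitrary i ≥ 1, so T(i) = 6i/(5(i + 5)).
Then T(i+1) = T(i) + (6/((i + 5)(i + 6))) = (6i/(5(i + 5))) + (6/((i + 5)(i + 6))).
Simplifying, T(i+1) = 6(i + 1)/(5(i + 6)) = 6(i+1)/(5((i+1) + 5)),
which is the closed form with N = i+1.
This completes the induction.

T(N) = 6N/(5(N + 5))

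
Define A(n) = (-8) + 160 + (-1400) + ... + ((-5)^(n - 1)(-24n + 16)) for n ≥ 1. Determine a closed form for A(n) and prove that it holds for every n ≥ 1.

A(n) = 2(-5)^n(2n - 1) + 2

We claim A(n) = 2(-5)^n(2n - 1) + 2 for all n ≥ 1.
When n = 1: A(1) = -8, and the closed form gives -8. They agree.
Suppose the result is true for n = i, so A(i) = 2(-5)^i(2i - 1) + 2.
Then A(i+1) = A(i) + ((-5)^i(-24i - 8)) = (2(-5)^i(2i - 1) + 2) + ((-5)^i(-24i - 8)).
Simplifying, A(i+1) = -20(-5)^i·i - 10(-5)^i + 2 = 2(-5)^(i+1)(2(i+1) - 1) + 2,
which is the closed form with n = i+1.
This completes the induction.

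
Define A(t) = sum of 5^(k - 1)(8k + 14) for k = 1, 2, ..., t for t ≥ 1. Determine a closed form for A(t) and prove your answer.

A(t) = 5^t(2t + 3) - 3

We claim A(t) = 5^t(2t + 3) - 3 for all t ≥ 1.
For the base case t = 1: A(1) = 22, and the closed form gives 22. They agree.
Suppose the result is true for t = k, so A(k) = 5^k(2k + 3) - 3.
Then A(k+1) = A(k) + (5^k(8k + 22)) = (5^k(2k + 3) - 3) + (5^k(8k + 22)).
Simplifying, A(k+1) = 10·5^k·k + 25·5^k - 3 = 5^(k+1)(2(k+1) + 3) - 3,
which is the closed form with t = k+1.
This completes the induction.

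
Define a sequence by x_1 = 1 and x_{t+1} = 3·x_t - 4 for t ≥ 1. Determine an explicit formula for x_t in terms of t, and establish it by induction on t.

Computing the first terms: x_1 = 1, x_2 = -1, x_3 = -7. This suggests x_t = -3^(t - 1) + 2.
Base case (t = 1): the formula gives 1 = 1 = x_1.
Inductive step: suppose the statement holds for some p ≥ 1, so x_p = -3^(p - 1) + 2.
Then x_{p+1} = 3·x_p - 4 = 3·(-3^(p - 1) + 2) - 4 = -3^p + 2 = -3^((p+1) - 1) + 2,
which is the claimed formula at t = p+1.
Hence, by induction on t, the claim holds for every t ≥ 1.

x_t = -3^(t - 1) + 2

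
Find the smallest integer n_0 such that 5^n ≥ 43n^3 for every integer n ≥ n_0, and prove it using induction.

At n = 5: 3125 < 5375, so the inequality fails and n_0 ≥ 6. We prove 5^n ≥ 43n^3 for all n ≥ 6.
For the base case n = 6: 5^n = 15625 and 43n^3 = 9288, so 15625 ≥ 9288.
Inductive step: suppose the statement holds for some k ≥ 6, so 5^k ≥ 43k^3.
Then 5^(k + 1) = 5·(5^k) ≥ 5·(43k^3).
Also, for k ≥ 6 we have 5·(43k^3) ≥ 43(k+1)^3, since 5 ≥ (1 + 1/k)^3 for all k ≥ 6.
Combining, 5^(k + 1) ≥ 43(k+1)^3.
By induction, the statement is established for all n ≥ 6.
Hence the smallest such n_0 is 6.

n_0 = 6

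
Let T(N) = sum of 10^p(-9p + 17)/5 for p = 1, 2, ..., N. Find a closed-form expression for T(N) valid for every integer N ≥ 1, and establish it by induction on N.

T(N) = 2·10^N(-N + 2) - 4

We claim T(N) = 2·10^N(-N + 2) - 4 for all N ≥ 1.
When N = 1: T(1) = 16, and the closed form gives 16. They agree.
Suppose the result is true for N = p, so T(p) = 2·10^p(-p + 2) - 4.
Then T(p+1) = T(p) + (10^p(-18p + 16)) = (2·10^p(-p + 2) - 4) + (10^p(-18p + 16)).
Simplifying, T(p+1) = -20·10^p·p + 20·10^p - 4 = 2·10^(p+1)(-(p+1) + 2) - 4,
which is the closed form with N = p+1.
Hence, by induction on N, the claim holds for every N ≥ 1.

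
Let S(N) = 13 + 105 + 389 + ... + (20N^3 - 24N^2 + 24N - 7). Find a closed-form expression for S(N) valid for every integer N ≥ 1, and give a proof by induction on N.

S(N) = N(5N^3 + 2N^2 + 5N + 1)

We claim S(N) = N(5N^3 + 2N^2 + 5N + 1) for all N ≥ 1.
For the base case N = 1: S(1) = 13, and the closed form gives 13. They agree.
Suppose the result is true for N = k, so S(k) = k(5k^3 + 2k^2 + 5k + 1).
Then S(k+1) = S(k) + (20k^3 + 36k^2 + 36k + 13) = (k(5k^3 + 2k^2 + 5k + 1)) + (20k^3 + 36k^2 + 36k + 13).
Simplifying, S(k+1) = (k + 1)(5k^3 + 17k^2 + 24k + 13) = (k+1)(5(k+1)^3 + 2(k+1)^2 + 5(k+1) + 1),
which is the closed form with N = k+1.
By the principle of mathematical induction, the result holds for all N ≥ 1.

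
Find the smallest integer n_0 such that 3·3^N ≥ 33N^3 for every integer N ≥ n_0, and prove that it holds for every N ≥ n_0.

n_0 = 8

At N = 7: 6561 < 11319, so the inequality fails and n_0 ≥ 8. We prove 3·3^N ≥ 33N^3 for all N ≥ 8.
For the base case N = 8: 3·3^N = 19683 and 33N^3 = 16896, so 19683 ≥ 16896.
For the inductive step, assume it holds for an arbitrary r ≥ 8, so 3·3^r ≥ 33r^3.
Then 3·3^(r + 1) = 3·(3·3^r) ≥ 3·(33r^3).
Also, for r ≥ 8 we have 3·(33r^3) ≥ 33(r+1)^3, since 3 ≥ (1 + 1/r)^3 for all r ≥ 8.
Combining, 3·3^(r + 1) ≥ 33(r+1)^3.
This completes the induction.
Hence the smallest such n_0 is 8.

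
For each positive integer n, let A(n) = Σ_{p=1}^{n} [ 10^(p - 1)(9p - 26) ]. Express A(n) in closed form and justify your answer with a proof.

A(n) = 10^n(n - 3) + 3

We claim A(n) = 10^n(n - 3) + 3 for all n ≥ 1.
Base step (n = 1): A(1) = -17, and the closed form gives -17. They agree.
For the inductive step, assume it holds for an arbitrary p ≥ 1, so A(p) = 10^p(p - 3) + 3.
Then A(p+1) = A(p) + (10^p(9p - 17)) = (10^p(p - 3) + 3) + (10^p(9p - 17)).
Simplifying, A(p+1) = 10·10^p·p - 20·10^p + 3 = 10^(p+1)((p+1) - 3) + 3,
which is the closed form with n = p+1.
By the principle of mathematical induction, the result holds for all n ≥ 1.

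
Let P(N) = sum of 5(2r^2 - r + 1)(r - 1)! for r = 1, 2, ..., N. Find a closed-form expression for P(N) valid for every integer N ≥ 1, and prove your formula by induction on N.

We claim P(N) = (10N + 5)N! - 5 for all N ≥ 1.
For the base case N = 1: P(1) = 10, and the closed form gives 10. They agree.
Inductive step: suppose the statement holds for some r ≥ 1, so P(r) = (10r + 5)r! - 5.
Then P(r+1) = P(r) + (5(2r^2 + 3r + 2)r!) = ((10r + 5)r! - 5) + (5(2r^2 + 3r + 2)r!).
Simplifying, P(r+1) = (10(r+1) + 5)(r+1)! - 5,
which is the closed form with N = r+1.
By induction, the statement is established for all N ≥ 1.

P(N) = (10N + 5)N! - 5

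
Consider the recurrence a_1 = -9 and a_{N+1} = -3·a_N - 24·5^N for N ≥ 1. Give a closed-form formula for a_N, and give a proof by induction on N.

a_N = -2(-3)^N - 3·5^N

Computing the first terms: a_1 = -9, a_2 = -93, a_3 = -321. This suggests a_N = -2(-3)^N - 3·5^N.
When N = 1: the formula gives -9 = -9 = a_1.
Inductive step: assume the claim holds for N = r, so a_r = -2(-3)^r - 3·5^r.
Then a_{r+1} = -3·a_r - 24·5^r = -3·(-2(-3)^r - 3·5^r) - 24·5^r = -2(-3)^(r + 1) - 3·5^(r + 1),
which is the claimed formula at N = r+1.
Hence, by induction on N, the claim holds for every N ≥ 1.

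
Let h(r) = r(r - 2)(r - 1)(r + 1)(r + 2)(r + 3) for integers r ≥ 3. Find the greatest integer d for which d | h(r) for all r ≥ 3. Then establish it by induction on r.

d = 720

Computing the first values: h(3) = 720 and h(4) = 5040; gcd(720, 5040) = 720, so d ≤ 720.
We prove 720 | r(r - 2)(r - 1)(r + 1)(r + 2)(r + 3) for all r ≥ 3 by induction on r.
Base step (r = 3): h(3) = 720 = 720·(1), so 720 | h(3).
For the inductive step, assume it holds for an arbitrary m ≥ 3, i.e. 720 | h(m). Then
h(m+1) − h(m) = (m-1)·m·(m+1)·(m+2)·(m+3)·(m+4) − (m-2)·(m-1)·m·(m+1)·(m+2)·(m+3) = (m-1)·m·(m+1)·(m+2)·(m+3)·[(m+4) − (m-2)] = 6·(m-1)·m·(m+1)·(m+2)·(m+3). The product of 5 consecutive integers is divisible by (5)! = 120, so h(m+1) − h(m) is divisible by 6·120 = 720. By the inductive hypothesis 720 | h(m), hence 720 | h(m+1).
Hence, by induction on r, the claim holds for every r ≥ 3.
Therefore the largest such d is 720.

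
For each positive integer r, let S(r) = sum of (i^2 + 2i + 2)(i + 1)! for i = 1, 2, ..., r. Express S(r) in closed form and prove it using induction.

We claim S(r) = (r + 1)(r + 2)! - 2 for all r ≥ 1.
Base case (r = 1): S(1) = 10, and the closed form gives 10. They agree.
Suppose the result is true for r = i, so S(i) = (i + 1)(i + 2)! - 2.
Then S(i+1) = S(i) + ((i^2 + 4i + 5)(i + 2)!) = ((i + 1)(i + 2)! - 2) + ((i^2 + 4i + 5)(i + 2)!).
Simplifying, S(i+1) = ((i+1) + 1)((i+1) + 2)! - 2,
which is the closed form with r = i+1.
Hence, by induction on r, the claim holds for every r ≥ 1.

S(r) = (r + 1)(r + 2)! - 2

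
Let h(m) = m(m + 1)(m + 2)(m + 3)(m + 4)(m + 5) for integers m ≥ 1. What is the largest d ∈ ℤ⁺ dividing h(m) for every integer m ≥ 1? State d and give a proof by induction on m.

d = 720

Computing the first values: h(1) = 720 and h(2) = 5040; gcd(720, 5040) = 720, so d ≤ 720.
We prove 720 | m(m + 1)(m + 2)(m + 3)(m + 4)(m + 5) for all m ≥ 1 by induction on m.
Base step (m = 1): h(1) = 720 = 720·(1), so 720 | h(1).
Suppose the result is true for m = i, i.e. 720 | h(i). Then
h(i+1) − h(i) = (i+1)·(i+2)·(i+3)·(i+4)·(i+5)·(i+6) − i·(i+1)·(i+2)·(i+3)·(i+4)·(i+5) = (i+1)·(i+2)·(i+3)·(i+4)·(i+5)·[(i+6) − i] = 6·(i+1)·(i+2)·(i+3)·(i+4)·(i+5). The product of 5 consecutive integers is divisible by (5)! = 120, so h(i+1) − h(i) is divisible by 6·120 = 720. By the inductive hypothesis 720 | h(i), hence 720 | h(i+1).
This completes the induction.
Therefore the largest such d is 720.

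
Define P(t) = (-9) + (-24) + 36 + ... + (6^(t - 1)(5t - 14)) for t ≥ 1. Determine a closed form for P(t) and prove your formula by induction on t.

We claim P(t) = 6^t(t - 3) + 3 for all t ≥ 1.
Base case (t = 1): P(1) = -9, and the closed form gives -9. They agree.
For the inductive step, assume it holds for an arbitrary i ≥ 1, so P(i) = 6^i(i - 3) + 3.
Then P(i+1) = P(i) + (6^i(5i - 9)) = (6^i(i - 3) + 3) + (6^i(5i - 9)).
Simplifying, P(i+1) = 6·6^i·i - 12·6^i + 3 = 6^(i+1)((i+1) - 3) + 3,
which is the closed form with t = i+1.
Hence, by induction on t, the claim holds for every t ≥ 1.

P(t) = 6^t(t - 3) + 3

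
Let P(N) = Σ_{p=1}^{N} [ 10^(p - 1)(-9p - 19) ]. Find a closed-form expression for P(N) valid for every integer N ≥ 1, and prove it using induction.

P(N) = -10^N(N + 2) + 2

We claim P(N) = -10^N(N + 2) + 2 for all N ≥ 1.
Base step (N = 1): P(1) = -28, and the closed form gives -28. They agree.
For the inductive step, assume it holds for an arbitrary p ≥ 1, so P(p) = -10^p(p + 2) + 2.
Then P(p+1) = P(p) + (10^p(-9p - 28)) = (-10^p(p + 2) + 2) + (10^p(-9p - 28)).
Simplifying, P(p+1) = -10·10^p·p - 30·10^p + 2 = -10^(p+1)((p+1) + 2) + 2,
which is the closed form with N = p+1.
Hence, by induction on N, the claim holds for every N ≥ 1.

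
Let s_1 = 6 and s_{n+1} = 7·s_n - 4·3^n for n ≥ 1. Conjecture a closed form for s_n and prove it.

Computing the first terms: s_1 = 6, s_2 = 30, s_3 = 174. This suggests s_n = 3^n + 3·7^(n - 1).
For the base case n = 1: the formula gives 6 = 6 = s_1.
For the inductive step, assume it holds for an arbitrary p ≥ 1, so s_p = 3^p + 3·7^(p - 1).
Then s_{p+1} = 7·s_p - 4·3^p = 7·(3^p + 3·7^(p - 1)) - 4·3^p = 3^(p + 1) + 3·7^p = 3^(p+1) + 3·7^((p+1) - 1),
which is the claimed formula at n = p+1.
Hence, by induction on n, the claim holds for every n ≥ 1.

s_n = 3^n + 3·7^(n - 1)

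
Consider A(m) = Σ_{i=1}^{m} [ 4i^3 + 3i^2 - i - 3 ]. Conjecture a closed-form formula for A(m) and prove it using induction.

We claim A(m) = m(m^3 + 3m^2 + 2m - 3) for all m ≥ 1.
Base step (m = 1): A(1) = 3, and the closed form gives 3. They agree.
For the inductive step, assume it holds for an arbitrary i ≥ 1, so A(i) = i(i^3 + 3i^2 + 2i - 3).
Then A(i+1) = A(i) + (4i^3 + 15i^2 + 17i + 3) = (i(i^3 + 3i^2 + 2i - 3)) + (4i^3 + 15i^2 + 17i + 3).
Simplifying, A(i+1) = (i + 1)(i^3 + 6i^2 + 11i + 3) = (i+1)((i+1)^3 + 3(i+1)^2 + 2(i+1) - 3),
which is the closed form with m = i+1.
By the principle of mathematical induction, the result holds for all m ≥ 1.

A(m) = m(m^3 + 3m^2 + 2m - 3)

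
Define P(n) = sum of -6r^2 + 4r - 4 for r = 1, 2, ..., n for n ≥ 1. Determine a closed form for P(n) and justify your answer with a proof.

P(n) = -n(2n^2 + n + 3)

We claim P(n) = -n(2n^2 + n + 3) for all n ≥ 1.
Base case (n = 1): P(1) = -6, and the closed form gives -6. They agree.
Inductive step: suppose the statement holds for some r ≥ 1, so P(r) = r(-2r^2 - r - 3).
Then P(r+1) = P(r) + (4r - 6(r + 1)^2) = (r(-2r^2 - r - 3)) + (4r - 6(r + 1)^2).
Simplifying, P(r+1) = -(r + 1)(2r^2 + 5r + 6) = -(r+1)(2(r+1)^2 + (r+1) + 3),
which is the closed form with n = r+1.
This completes the induction.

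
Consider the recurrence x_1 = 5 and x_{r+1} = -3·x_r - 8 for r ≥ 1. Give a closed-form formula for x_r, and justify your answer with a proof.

Computing the first terms: x_1 = 5, x_2 = -23, x_3 = 61. This suggests x_r = 7(-3)^(r - 1) - 2.
For the base case r = 1: the formula gives 5 = 5 = x_1.
Inductive step: assume the claim holds for r = p, so x_p = 7(-3)^(p - 1) - 2.
Then x_{p+1} = -3·x_p - 8 = -3·(7(-3)^(p - 1) - 2) - 8 = 7(-3)^p - 2 = 7(-3)^((p+1) - 1) - 2,
which is the claimed formula at r = p+1.
This completes the induction.

x_r = 7(-3)^(r - 1) - 2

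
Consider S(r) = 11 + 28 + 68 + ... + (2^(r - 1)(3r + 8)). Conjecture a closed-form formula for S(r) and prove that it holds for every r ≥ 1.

S(r) = 2^r(3r + 5) - 5

We claim S(r) = 2^r(3r + 5) - 5 for all r ≥ 1.
For the base case r = 1: S(1) = 11, and the closed form gives 11. They agree.
Inductive step: suppose the statement holds for some p ≥ 1, so S(p) = 2^p(3p + 5) - 5.
Then S(p+1) = S(p) + (2^p(3p + 11)) = (2^p(3p + 5) - 5) + (2^p(3p + 11)).
Simplifying, S(p+1) = 6·2^p·p + 16·2^p - 5 = 2^(p+1)(3(p+1) + 5) - 5,
which is the closed form with r = p+1.
Hence, by induction on r, the claim holds for every r ≥ 1.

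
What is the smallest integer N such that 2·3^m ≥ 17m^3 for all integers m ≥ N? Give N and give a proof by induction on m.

N = 8

At m = 7: 4374 < 5831, so the inequality fails and N ≥ 8. We prove 2·3^m ≥ 17m^3 for all m ≥ 8.
For the base case m = 8: 2·3^m = 13122 and 17m^3 = 8704, so 13122 ≥ 8704.
Inductive step: assume the claim holds for m = k, so 2·3^k ≥ 17k^3.
Then 2·3^(k + 1) = 3·(2·3^k) ≥ 3·(17k^3).
Also, for k ≥ 8 we have 3·(17k^3) ≥ 17(k+1)^3, since 3 ≥ (1 + 1/k)^3 for all k ≥ 8.
Combining, 2·3^(k + 1) ≥ 17(k+1)^3.
By the principle of mathematical induction, the result holds for all m ≥ 8.
Hence the smallest such N is 8.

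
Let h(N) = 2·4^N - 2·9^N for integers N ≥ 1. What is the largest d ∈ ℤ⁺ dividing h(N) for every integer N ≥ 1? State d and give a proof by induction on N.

d = 10

Computing the first values: h(1) = -10 and h(2) = -130; gcd(-10, -130) = 10, so d ≤ 10.
We prove 10 | 2·4^N - 2·9^N for all N ≥ 1 by induction on N.
When N = 1: h(1) = -10 = 10·(-1), so 10 | h(1).
Inductive step: assume the claim holds for N = r, i.e. 10 | h(r). Then
h(r+1) − 9·h(r) = (2·4^(r+1) - 2·9^(r+1)) − 9·(2·4^r - 2·9^r) = (2)·4^r·(4 − 9) = (-10)·4^r. Since 10 | h(r) by the inductive hypothesis, 10 | 9·h(r); and 10 | -10 since -10 = 10·-1. Therefore 10 | h(r+1).
Hence, by induction on N, the claim holds for every N ≥ 1.
Therefore the largest such d is 10.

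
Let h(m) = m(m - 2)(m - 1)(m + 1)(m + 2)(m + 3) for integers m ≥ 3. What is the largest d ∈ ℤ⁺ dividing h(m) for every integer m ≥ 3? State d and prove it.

d = 720

Computing the first values: h(3) = 720 and h(4) = 5040; gcd(720, 5040) = 720, so d ≤ 720.
We prove 720 | m(m - 2)(m - 1)(m + 1)(m + 2)(m + 3) for all m ≥ 3 by induction on m.
Base case (m = 3): h(3) = 720 = 720·(1), so 720 | h(3).
Inductive step: suppose the statement holds for some k ≥ 3, i.e. 720 | h(k). Then
h(k+1) − h(k) = (k-1)·k·(k+1)·(k+2)·(k+3)·(k+4) − (k-2)·(k-1)·k·(k+1)·(k+2)·(k+3) = (k-1)·k·(k+1)·(k+2)·(k+3)·[(k+4) − (k-2)] = 6·(k-1)·k·(k+1)·(k+2)·(k+3). The product of 5 consecutive integers is divisible by (5)! = 120, so h(k+1) − h(k) is divisible by 6·120 = 720. By the inductive hypothesis 720 | h(k), hence 720 | h(k+1).
By induction, the statement is established for all m ≥ 3.
Therefore the largest such d is 720.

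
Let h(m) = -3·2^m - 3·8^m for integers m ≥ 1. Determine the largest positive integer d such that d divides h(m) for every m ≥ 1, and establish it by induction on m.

d = 6

Computing the first values: h(1) = -30 and h(2) = -204; gcd(-30, -204) = 6, so d ≤ 6.
We prove 6 | -3·2^m - 3·8^m for all m ≥ 1 by induction on m.
When m = 1: h(1) = -30 = 6·(-5), so 6 | h(1).
Inductive step: assume the claim holds for m = r, i.e. 6 | h(r). Then
h(r+1) − 8·h(r) = (-3·2^(r+1) - 3·8^(r+1)) − 8·(-3·2^r - 3·8^r) = (-3)·2^r·(2 − 8) = (18)·2^r. Since 6 | h(r) by the inductive hypothesis, 6 | 8·h(r); and 6 | 18 since 18 = 6·3. Therefore 6 | h(r+1).
By the principle of mathematical induction, the result holds for all m ≥ 1.
Therefore the largest such d is 6.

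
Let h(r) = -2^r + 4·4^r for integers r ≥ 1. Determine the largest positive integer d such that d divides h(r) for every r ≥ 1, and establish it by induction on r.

Computing the first values: h(1) = 14 and h(2) = 60; gcd(14, 60) = 2, so d ≤ 2.
We prove 2 | -2^r + 4·4^r for all r ≥ 1 by induction on r.
For the base case r = 1: h(1) = 14 = 2·(7), so 2 | h(1).
Inductive step: assume the claim holds for r = p, i.e. 2 | h(p). Then
h(p+1) − 4·h(p) = (-2^(p+1) + 4·4^(p+1)) − 4·(-2^p + 4·4^p) = (-1)·2^p·(2 − 4) = (2)·2^p. Since 2 | h(p) by the inductive hypothesis, 2 | 4·h(p); and 2 | 2 since 2 = 2·1. Therefore 2 | h(p+1).
By induction, the statement is established for all r ≥ 1.
Therefore the largest such d is 2.

d = 2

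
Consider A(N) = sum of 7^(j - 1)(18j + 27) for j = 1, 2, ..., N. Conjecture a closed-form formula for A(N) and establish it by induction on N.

We claim A(N) = 7^N(3N + 4) - 4 for all N ≥ 1.
Base step (N = 1): A(1) = 45, and the closed form gives 45. They agree.
Suppose the result is true for N = j, so A(j) = 7^j(3j + 4) - 4.
Then A(j+1) = A(j) + (7^j(18j + 45)) = (7^j(3j + 4) - 4) + (7^j(18j + 45)).
Simplifying, A(j+1) = 21·7^j·j + 49·7^j - 4 = 7^(j+1)(3(j+1) + 4) - 4,
which is the closed form with N = j+1.
This completes the induction.

A(N) = 7^N(3N + 4) - 4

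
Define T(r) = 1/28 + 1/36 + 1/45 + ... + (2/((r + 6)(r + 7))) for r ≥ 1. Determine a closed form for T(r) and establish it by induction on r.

We claim T(r) = 2r/(7(r + 7)) for all r ≥ 1.
Base case (r = 1): T(1) = 1/28, and the closed form gives 1/28. They agree.
Suppose the result is true for r = m, so T(m) = 2m/(7(m + 7)).
Then T(m+1) = T(m) + (2/((m + 7)(m + 8))) = (2m/(7(m + 7))) + (2/((m + 7)(m + 8))).
Simplifying, T(m+1) = 2(m + 1)/(7(m + 8)) = 2(m+1)/(7((m+1) + 7)),
which is the closed form with r = m+1.
By the principle of mathematical induction, the result holds for all r ≥ 1.

T(r) = 2r/(7(r + 7))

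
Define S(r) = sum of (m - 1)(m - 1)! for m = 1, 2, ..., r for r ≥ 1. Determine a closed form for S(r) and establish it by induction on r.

S(r) = r! - 1

We claim S(r) = r! - 1 for all r ≥ 1.
For the base case r = 1: S(1) = 0, and the closed form gives 0. They agree.
Inductive step: suppose the statement holds for some m ≥ 1, so S(m) = m! - 1.
Then S(m+1) = S(m) + (m·m!) = (m! - 1) + (m·m!).
Simplifying, S(m+1) = (m+1)! - 1,
which is the closed form with r = m+1.
By induction, the statement is established for all r ≥ 1.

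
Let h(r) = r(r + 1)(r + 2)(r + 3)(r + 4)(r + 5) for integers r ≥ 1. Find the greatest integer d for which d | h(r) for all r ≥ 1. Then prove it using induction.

Computing the first values: h(1) = 720 and h(2) = 5040; gcd(720, 5040) = 720, so d ≤ 720.
We prove 720 | r(r + 1)(r + 2)(r + 3)(r + 4)(r + 5) for all r ≥ 1 by induction on r.
When r = 1: h(1) = 720 = 720·(1), so 720 | h(1).
Inductive step: assume the claim holds for r = m, i.e. 720 | h(m). Then
h(m+1) − h(m) = (m+1)·(m+2)·(m+3)·(m+4)·(m+5)·(m+6) − m·(m+1)·(m+2)·(m+3)·(m+4)·(m+5) = (m+1)·(m+2)·(m+3)·(m+4)·(m+5)·[(m+6) − m] = 6·(m+1)·(m+2)·(m+3)·(m+4)·(m+5). The product of 5 consecutive integers is divisible by (5)! = 120, so h(m+1) − h(m) is divisible by 6·120 = 720. By the inductive hypothesis 720 | h(m), hence 720 | h(m+1).
By the principle of mathematical induction, the result holds for all r ≥ 1.
Therefore the largest such d is 720.

d = 720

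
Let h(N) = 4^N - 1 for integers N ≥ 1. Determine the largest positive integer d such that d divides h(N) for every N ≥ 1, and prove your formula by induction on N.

Computing the first values: h(1) = 3 and h(2) = 15; gcd(3, 15) = 3, so d ≤ 3.
We prove 3 | 4^N - 1 for all N ≥ 1 by induction on N.
Base step (N = 1): h(1) = 3 = 3·(1), so 3 | h(1).
Suppose the result is true for N = j, i.e. 3 | h(j). Then
4^{j+1} − 1^{j+1} = 4·4^j − 1·1^j = 4·(4^j − 1^j) + (3)·1^j. The first term is divisible by 3 by the inductive hypothesis, and the second term (3)·1^j is divisible by 3 since 3 | 3. Hence 3 | h(j+1).
By induction, the statement is established for all N ≥ 1.
Therefore the largest such d is 3.

d = 3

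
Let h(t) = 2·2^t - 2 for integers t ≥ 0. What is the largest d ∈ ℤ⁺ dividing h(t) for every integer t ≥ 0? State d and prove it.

d = 2

Computing the first values: h(0) = 0 and h(1) = 2; gcd(0, 2) = 2, so d ≤ 2.
We prove 2 | 2·2^t - 2 for all t ≥ 0 by induction on t.
Base step (t = 0): h(0) = 0 = 2·(0), so 2 | h(0).
Inductive step: assume the claim holds for t = j, i.e. 2 | h(j). Then
h(j+1) = 2·2^(j+1) - 2 = 2·(2·2^j - 2) + 2 = 2·h(j) + 2. The first term is divisible by 2 by the inductive hypothesis, and 2 is divisible by 2. Hence 2 | h(j+1).
Hence, by induction on t, the claim holds for every t ≥ 0.
Therefore the largest such d is 2.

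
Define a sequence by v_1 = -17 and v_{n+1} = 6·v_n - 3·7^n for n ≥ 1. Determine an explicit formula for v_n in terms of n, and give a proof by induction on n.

Computing the first terms: v_1 = -17, v_2 = -123, v_3 = -885. This suggests v_n = 4·6^(n - 1) - 3·7^n.
When n = 1: the formula gives -17 = -17 = v_1.
Inductive step: assume the claim holds for n = i, so v_i = 4·6^(i - 1) - 3·7^i.
Then v_{i+1} = 6·v_i - 3·7^i = 6·(4·6^(i - 1) - 3·7^i) - 3·7^i = 4·6^i - 3·7^(i + 1) = 4·6^((i+1) - 1) - 3·7^(i+1),
which is the claimed formula at n = i+1.
This completes the induction.

v_n = 4·6^(n - 1) - 3·7^n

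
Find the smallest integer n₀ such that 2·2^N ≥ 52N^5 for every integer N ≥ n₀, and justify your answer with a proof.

At N = 28: 536870912 < 894939136, so the inequality fails and n₀ ≥ 29. We prove 2·2^N ≥ 52N^5 for all N ≥ 29.
For the base case N = 29: 2·2^N = 1073741824 and 52N^5 = 1066579748, so 1073741824 ≥ 1066579748.
Suppose the result is true for N = p, so 2·2^p ≥ 52p^5.
Then 2·2^(p + 1) = 2·(2·2^p) ≥ 2·(52p^5).
Also, for p ≥ 29 we have 2·(52p^5) ≥ 52(p+1)^5, since 2 ≥ (1 + 1/p)^5 for all p ≥ 29.
Combining, 2·2^(p + 1) ≥ 52(p+1)^5.
This completes the induction.
Hence the smallest such n₀ is 29.

n₀ = 29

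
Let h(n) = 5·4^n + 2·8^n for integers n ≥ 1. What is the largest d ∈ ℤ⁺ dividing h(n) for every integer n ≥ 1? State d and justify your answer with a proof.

d = 4

Computing the first values: h(1) = 36 and h(2) = 208; gcd(36, 208) = 4, so d ≤ 4.
We prove 4 | 5·4^n + 2·8^n for all n ≥ 1 by induction on n.
Base case (n = 1): h(1) = 36 = 4·(9), so 4 | h(1).
For the inductive step, assume it holds for an arbitrary r ≥ 1, i.e. 4 | h(r). Then
h(r+1) − 8·h(r) = (5·4^(r+1) + 2·8^(r+1)) − 8·(5·4^r + 2·8^r) = (5)·4^r·(4 − 8) = (-20)·4^r. Since 4 | h(r) by the inductive hypothesis, 4 | 8·h(r); and 4 | -20 since -20 = 4·-5. Therefore 4 | h(r+1).
Hence, by induction on n, the claim holds for every n ≥ 1.
Therefore the largest such d is 4.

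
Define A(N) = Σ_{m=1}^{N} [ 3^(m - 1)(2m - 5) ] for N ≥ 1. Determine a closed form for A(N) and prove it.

We claim A(N) = 3^N(N - 3) + 3 for all N ≥ 1.
Base step (N = 1): A(1) = -3, and the closed form gives -3. They agree.
Inductive step: assume the claim holds for N = m, so A(m) = 3^m(m - 3) + 3.
Then A(m+1) = A(m) + (3^m(2m - 3)) = (3^m(m - 3) + 3) + (3^m(2m - 3)).
Simplifying, A(m+1) = 3·3^m·m - 6·3^m + 3 = 3^(m+1)((m+1) - 3) + 3,
which is the closed form with N = m+1.
By induction, the statement is established for all N ≥ 1.

A(N) = 3^N(N - 3) + 3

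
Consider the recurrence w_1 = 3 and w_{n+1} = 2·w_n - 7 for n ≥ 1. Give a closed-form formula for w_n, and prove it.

w_n = -2^(n + 1) + 7

Computing the first terms: w_1 = 3, w_2 = -1, w_3 = -9. This suggests w_n = -2^(n + 1) + 7.
Base case (n = 1): the formula gives 3 = 3 = w_1.
For the inductive step, assume it holds for an arbitrary r ≥ 1, so w_r = -2^(r + 1) + 7.
Then w_{r+1} = 2·w_r - 7 = 2·(-2^(r + 1) + 7) - 7 = -2^(r + 2) + 7 = -2^((r+1) + 1) + 7,
which is the claimed formula at n = r+1.
Hence, by induction on n, the claim holds for every n ≥ 1.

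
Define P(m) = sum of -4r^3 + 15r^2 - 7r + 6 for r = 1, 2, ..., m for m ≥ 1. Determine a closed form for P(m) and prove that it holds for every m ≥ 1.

We claim P(m) = -m(m^3 - 3m^2 - 3m - 5) for all m ≥ 1.
Base case (m = 1): P(1) = 10, and the closed form gives 10. They agree.
Inductive step: assume the claim holds for m = r, so P(r) = r(-r^3 + 3r^2 + 3r + 5).
Then P(r+1) = P(r) + (-4r^3 + 3r^2 + 11r + 10) = (r(-r^3 + 3r^2 + 3r + 5)) + (-4r^3 + 3r^2 + 11r + 10).
Simplifying, P(r+1) = -(r + 1)(r^3 - 6r - 10) = -(r+1)((r+1)^3 - 3(r+1)^2 - 3(r+1) - 5),
which is the closed form with m = r+1.
By the principle of mathematical induction, the result holds for all m ≥ 1.

P(m) = -m(m^3 - 3m^2 - 3m - 5)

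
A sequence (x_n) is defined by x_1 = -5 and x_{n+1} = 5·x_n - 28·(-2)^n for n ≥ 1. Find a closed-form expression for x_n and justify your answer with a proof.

Computing the first terms: x_1 = -5, x_2 = 31, x_3 = 43. This suggests x_n = (-2)^(n + 2) + 3·5^(n - 1).
For the base case n = 1: the formula gives -5 = -5 = x_1.
Inductive step: suppose the statement holds for some j ≥ 1, so x_j = (-2)^(j + 2) + 3·5^(j - 1).
Then x_{j+1} = 5·x_j - 28·(-2)^j = 5·((-2)^(j + 2) + 3·5^(j - 1)) - 28·(-2)^j = (-2)^(j + 3) + 3·5^j = (-2)^((j+1) + 2) + 3·5^((j+1) - 1),
which is the claimed formula at n = j+1.
This completes the induction.

x_n = (-2)^(n + 2) + 3·5^(n - 1)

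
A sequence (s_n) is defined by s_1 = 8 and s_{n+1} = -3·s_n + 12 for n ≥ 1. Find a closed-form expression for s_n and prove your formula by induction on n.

Computing the first terms: s_1 = 8, s_2 = -12, s_3 = 48. This suggests s_n = 5(-3)^(n - 1) + 3.
Base case (n = 1): the formula gives 8 = 8 = s_1.
Inductive step: assume the claim holds for n = j, so s_j = 5(-3)^(j - 1) + 3.
Then s_{j+1} = -3·s_j + 12 = -3·(5(-3)^(j - 1) + 3) + 12 = 5(-3)^j + 3 = 5(-3)^((j+1) - 1) + 3,
which is the claimed formula at n = j+1.
By induction, the statement is established for all n ≥ 1.

s_n = 5(-3)^(n - 1) + 3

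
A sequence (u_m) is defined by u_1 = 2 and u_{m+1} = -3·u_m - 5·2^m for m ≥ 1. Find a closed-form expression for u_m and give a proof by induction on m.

u_m = 4(-3)^(m - 1) - 2^m

Computing the first terms: u_1 = 2, u_2 = -16, u_3 = 28. This suggests u_m = 4(-3)^(m - 1) - 2^m.
When m = 1: the formula gives 2 = 2 = u_1.
Suppose the result is true for m = r, so u_r = 4(-3)^(r - 1) - 2^r.
Then u_{r+1} = -3·u_r - 5·2^r = -3·(4(-3)^(r - 1) - 2^r) - 5·2^r = 4(-3)^r - 2^(r + 1) = 4(-3)^((r+1) - 1) - 2^(r+1),
which is the claimed formula at m = r+1.
By the principle of mathematical induction, the result holds for all m ≥ 1.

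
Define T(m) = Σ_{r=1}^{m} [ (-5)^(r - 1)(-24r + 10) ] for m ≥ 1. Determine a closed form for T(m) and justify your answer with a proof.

T(m) = (-5)^m(4m - 1) + 1

We claim T(m) = (-5)^m(4m - 1) + 1 for all m ≥ 1.
Base case (m = 1): T(1) = -14, and the closed form gives -14. They agree.
Inductive step: suppose the statement holds for some r ≥ 1, so T(r) = (-5)^r(4r - 1) + 1.
Then T(r+1) = T(r) + ((-5)^r(-24r - 14)) = ((-5)^r(4r - 1) + 1) + ((-5)^r(-24r - 14)).
Simplifying, T(r+1) = -20(-5)^r·r - 15(-5)^r + 1 = (-5)^(r+1)(4(r+1) - 1) + 1,
which is the closed form with m = r+1.
By the principle of mathematical induction, the result holds for all m ≥ 1.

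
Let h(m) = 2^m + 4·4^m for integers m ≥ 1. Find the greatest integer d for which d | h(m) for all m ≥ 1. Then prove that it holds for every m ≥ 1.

Computing the first values: h(1) = 18 and h(2) = 68; gcd(18, 68) = 2, so d ≤ 2.
We prove 2 | 2^m + 4·4^m for all m ≥ 1 by induction on m.
Base case (m = 1): h(1) = 18 = 2·(9), so 2 | h(1).
Inductive step: suppose the statement holds for some k ≥ 1, i.e. 2 | h(k). Then
h(k+1) − 4·h(k) = (2^(k+1) + 4·4^(k+1)) − 4·(2^k + 4·4^k) = (1)·2^k·(2 − 4) = (-2)·2^k. Since 2 | h(k) by the inductive hypothesis, 2 | 4·h(k); and 2 | -2 since -2 = 2·-1. Therefore 2 | h(k+1).
By the principle of mathematical induction, the result holds for all m ≥ 1.
Therefore the largest such d is 2.

d = 2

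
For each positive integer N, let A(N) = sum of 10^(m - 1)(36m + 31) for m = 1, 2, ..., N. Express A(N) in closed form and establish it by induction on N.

A(N) = 10^N(4N + 3) - 3

We claim A(N) = 10^N(4N + 3) - 3 for all N ≥ 1.
When N = 1: A(1) = 67, and the closed form gives 67. They agree.
Suppose the result is true for N = m, so A(m) = 10^m(4m + 3) - 3.
Then A(m+1) = A(m) + (10^m(36m + 67)) = (10^m(4m + 3) - 3) + (10^m(36m + 67)).
Simplifying, A(m+1) = 40·10^m·m + 70·10^m - 3 = 10^(m+1)(4(m+1) + 3) - 3,
which is the closed form with N = m+1.
By the principle of mathematical induction, the result holds for all N ≥ 1.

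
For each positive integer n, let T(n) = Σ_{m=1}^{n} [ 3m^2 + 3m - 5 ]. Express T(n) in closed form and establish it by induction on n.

T(n) = n(n^2 + 3n - 3)

We claim T(n) = n(n^2 + 3n - 3) for all n ≥ 1.
When n = 1: T(1) = 1, and the closed form gives 1. They agree.
Suppose the result is true for n = m, so T(m) = m(m^2 + 3m - 3).
Then T(m+1) = T(m) + (3m^2 + 9m + 1) = (m(m^2 + 3m - 3)) + (3m^2 + 9m + 1).
Simplifying, T(m+1) = (m + 1)(m^2 + 5m + 1) = (m+1)((m+1)^2 + 3(m+1) - 3),
which is the closed form with n = m+1.
By the principle of mathematical induction, the result holds for all n ≥ 1.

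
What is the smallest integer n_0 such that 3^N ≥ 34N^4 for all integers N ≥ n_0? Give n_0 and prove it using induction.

n_0 = 13

At N = 12: 531441 < 705024, so the inequality fails and n_0 ≥ 13. We prove 3^N ≥ 34N^4 for all N ≥ 13.
Base step (N = 13): 3^N = 1594323 and 34N^4 = 971074, so 1594323 ≥ 971074.
Suppose the result is true for N = m, so 3^m ≥ 34m^4.
Then 3^(m + 1) = 3·(3^m) ≥ 3·(34m^4).
Also, for m ≥ 13 we have 3·(34m^4) ≥ 34(m+1)^4, since 3 ≥ (1 + 1/m)^4 for all m ≥ 13.
Combining, 3^(m + 1) ≥ 34(m+1)^4.
By the principle of mathematical induction, the result holds for all N ≥ 13.
Hence the smallest such n_0 is 13.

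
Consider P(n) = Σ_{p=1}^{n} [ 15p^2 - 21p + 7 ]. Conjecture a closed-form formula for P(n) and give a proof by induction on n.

We claim P(n) = n(5n^2 - 3n - 1) for all n ≥ 1.
Base step (n = 1): P(1) = 1, and the closed form gives 1. They agree.
For the inductive step, assume it holds for an arbitrary p ≥ 1, so P(p) = p(5p^2 - 3p - 1).
Then P(p+1) = P(p) + (15p^2 + 9p + 1) = (p(5p^2 - 3p - 1)) + (15p^2 + 9p + 1).
Simplifying, P(p+1) = (p + 1)(5p^2 + 7p + 1) = (p+1)(5(p+1)^2 - 3(p+1) - 1),
which is the closed form with n = p+1.
By induction, the statement is established for all n ≥ 1.

P(n) = n(5n^2 - 3n - 1)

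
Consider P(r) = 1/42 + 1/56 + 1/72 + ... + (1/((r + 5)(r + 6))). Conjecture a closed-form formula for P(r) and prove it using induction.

P(r) = r/(6(r + 6))

We claim P(r) = r/(6(r + 6)) for all r ≥ 1.
When r = 1: P(1) = 1/42, and the closed form gives 1/42. They agree.
Inductive step: suppose the statement holds for some k ≥ 1, so P(k) = k/(6(k + 6)).
Then P(k+1) = P(k) + (1/((k + 6)(k + 7))) = (k/(6(k + 6))) + (1/((k + 6)(k + 7))).
Simplifying, P(k+1) = (k + 1)/(6(k + 7)) = (k+1)/(6((k+1) + 6)),
which is the closed form with r = k+1.
By the principle of mathematical induction, the result holds for all r ≥ 1.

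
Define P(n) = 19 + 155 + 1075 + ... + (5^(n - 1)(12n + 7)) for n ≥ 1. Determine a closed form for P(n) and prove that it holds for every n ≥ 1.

We claim P(n) = 5^n(3n + 1) - 1 for all n ≥ 1.
Base step (n = 1): P(1) = 19, and the closed form gives 19. They agree.
For the inductive step, assume it holds for an arbitrary j ≥ 1, so P(j) = 5^j(3j + 1) - 1.
Then P(j+1) = P(j) + (5^j(12j + 19)) = (5^j(3j + 1) - 1) + (5^j(12j + 19)).
Simplifying, P(j+1) = 15·5^j·j + 20·5^j - 1 = 5^(j+1)(3(j+1) + 1) - 1,
which is the closed form with n = j+1.
By the principle of mathematical induction, the result holds for all n ≥ 1.

P(n) = 5^n(3n + 1) - 1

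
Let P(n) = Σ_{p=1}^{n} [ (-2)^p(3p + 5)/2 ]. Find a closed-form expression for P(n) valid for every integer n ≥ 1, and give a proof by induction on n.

We claim P(n) = (-2)^n(n + 2) - 2 for all n ≥ 1.
For the base case n = 1: P(1) = -8, and the closed form gives -8. They agree.
Suppose the result is true for n = p, so P(p) = (-2)^p(p + 2) - 2.
Then P(p+1) = P(p) + ((-2)^p(-3p - 8)) = ((-2)^p(p + 2) - 2) + ((-2)^p(-3p - 8)).
Simplifying, P(p+1) = -2(-2)^p·p - 6(-2)^p - 2 = (-2)^(p+1)((p+1) + 2) - 2,
which is the closed form with n = p+1.
This completes the induction.

P(n) = (-2)^n(n + 2) - 2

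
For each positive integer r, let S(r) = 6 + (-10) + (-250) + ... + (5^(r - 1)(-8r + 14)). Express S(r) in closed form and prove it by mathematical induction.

We claim S(r) = 2·5^r(-r + 2) - 4 for all r ≥ 1.
Base case (r = 1): S(1) = 6, and the closed form gives 6. They agree.
For the inductive step, assume it holds for an arbitrary j ≥ 1, so S(j) = 2·5^j(-j + 2) - 4.
Then S(j+1) = S(j) + (5^j(-8j + 6)) = (2·5^j(-j + 2) - 4) + (5^j(-8j + 6)).
Simplifying, S(j+1) = -10·5^j·j + 10·5^j - 4 = 2·5^(j+1)(-(j+1) + 2) - 4,
which is the closed form with r = j+1.
By the principle of mathematical induction, the result holds for all r ≥ 1.

S(r) = 2·5^r(-r + 2) - 4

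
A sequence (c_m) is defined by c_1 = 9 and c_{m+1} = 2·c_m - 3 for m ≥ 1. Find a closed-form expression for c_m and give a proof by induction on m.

Computing the first terms: c_1 = 9, c_2 = 15, c_3 = 27. This suggests c_m = 3·2^m + 3.
For the base case m = 1: the formula gives 9 = 9 = c_1.
Suppose the result is true for m = p, so c_p = 3·2^p + 3.
Then c_{p+1} = 2·c_p - 3 = 2·(3·2^p + 3) - 3 = 3·2^(p + 1) + 3,
which is the claimed formula at m = p+1.
By the principle of mathematical induction, the result holds for all m ≥ 1.

c_m = 3·2^m + 3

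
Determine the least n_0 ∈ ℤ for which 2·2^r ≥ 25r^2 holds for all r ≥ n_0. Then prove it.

At r = 10: 2048 < 2500, so the inequality fails and n_0 ≥ 11. We prove 2·2^r ≥ 25r^2 for all r ≥ 11.
Base step (r = 11): 2·2^r = 4096 and 25r^2 = 3025, so 4096 ≥ 3025.
Suppose the result is true for r = k, so 2·2^k ≥ 25k^2.
Then 2·2^(k + 1) = 2·(2·2^k) ≥ 2·(25k^2).
Also, for k ≥ 11 we have 2·(25k^2) ≥ 25(k+1)^2, since 2 ≥ (1 + 1/k)^2 for all k ≥ 11.
Combining, 2·2^(k + 1) ≥ 25(k+1)^2.
By the principle of mathematical induction, the result holds for all r ≥ 11.
Hence the smallest such n_0 is 11.

n_0 = 11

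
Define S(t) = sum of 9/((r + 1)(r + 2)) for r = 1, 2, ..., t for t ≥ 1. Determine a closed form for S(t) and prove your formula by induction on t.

We claim S(t) = 9t/(2(t + 2)) for all t ≥ 1.
Base step (t = 1): S(1) = 3/2, and the closed form gives 3/2. They agree.
Inductive step: suppose the statement holds for some r ≥ 1, so S(r) = 9r/(2(r + 2)).
Then S(r+1) = S(r) + (9/((r + 2)(r + 3))) = (9r/(2(r + 2))) + (9/((r + 2)(r + 3))).
Simplifying, S(r+1) = 9(r + 1)/(2(r + 3)) = 9(r+1)/(2((r+1) + 2)),
which is the closed form with t = r+1.
By the principle of mathematical induction, the result holds for all t ≥ 1.

S(t) = 9t/(2(t + 2))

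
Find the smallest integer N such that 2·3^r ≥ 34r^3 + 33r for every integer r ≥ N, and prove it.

At r = 8: 13122 < 17672, so the inequality fails and N ≥ 9. We prove 2·3^r ≥ 34r^3 + 33r for all r ≥ 9.
When r = 9: 2·3^r = 39366 and 34r^3 + 33r = 25083, so 39366 ≥ 25083.
Inductive step: assume the claim holds for r = m, so 2·3^m ≥ 34m^3 + 33m.
Then 2·3^(m + 1) = 3·(2·3^m) ≥ 3·(34m^3 + 33m).
Also, for m ≥ 9 we have 3·(34m^3 + 33m) ≥ 34(m+1)^3 + 33(m+1), since 3·(34m^3 + 33m) − (34(m+1)^3 + 33(m+1)) = 68m^3 - 102m^2 - 36m - 67, which is nonnegative for all m ≥ 9.
Combining, 2·3^(m + 1) ≥ 34(m+1)^3 + 33(m+1).
Hence, by induction on r, the claim holds for every r ≥ 9.
Hence the smallest such N is 9.

N = 9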